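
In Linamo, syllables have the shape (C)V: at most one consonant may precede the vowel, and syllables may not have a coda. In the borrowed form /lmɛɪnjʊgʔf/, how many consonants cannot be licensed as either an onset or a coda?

5

The consonants /l/, /n/, /g/, /ʔ/, /f/ cannot be parsed into a legal (C)V syllable (no codas are permitted; onsets are limited to one consonant).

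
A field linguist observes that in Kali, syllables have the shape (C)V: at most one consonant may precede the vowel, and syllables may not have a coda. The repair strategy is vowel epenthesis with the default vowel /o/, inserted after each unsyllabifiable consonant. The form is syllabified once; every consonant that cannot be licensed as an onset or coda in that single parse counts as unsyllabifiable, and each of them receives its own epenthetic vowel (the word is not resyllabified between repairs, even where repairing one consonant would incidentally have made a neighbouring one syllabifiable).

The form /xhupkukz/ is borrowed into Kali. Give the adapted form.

xohupokukozo

Under (C)V, the unsyllabifiable consonants are /x/, /p/, /k/, /z/ (no codas are permitted; onsets are limited to one consonant).
Each unlicensed consonant becomes the onset of a new syllable: /x/ → /xo/, /p/ → /po/, /k/ → /ko/, /z/ → /zo/.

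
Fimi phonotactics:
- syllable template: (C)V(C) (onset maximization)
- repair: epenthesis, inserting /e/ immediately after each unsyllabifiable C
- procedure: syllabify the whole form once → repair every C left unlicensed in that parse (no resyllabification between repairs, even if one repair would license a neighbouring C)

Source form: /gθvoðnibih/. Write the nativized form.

geθevoðnibih

Under (C)V(C), the unsyllabifiable consonants are /g/, /θ/ (at most one coda consonant is licensed; onsets are limited to one consonant).
Each unlicensed consonant becomes the onset of a new syllable: /g/ → /ge/, /θ/ → /θe/.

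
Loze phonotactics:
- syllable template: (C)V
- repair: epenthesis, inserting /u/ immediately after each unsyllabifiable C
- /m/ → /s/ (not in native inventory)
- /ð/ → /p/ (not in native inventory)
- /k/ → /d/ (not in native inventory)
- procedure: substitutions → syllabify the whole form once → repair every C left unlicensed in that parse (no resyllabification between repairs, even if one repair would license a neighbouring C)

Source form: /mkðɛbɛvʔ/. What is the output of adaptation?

Substitution: /m/ → /s/, /k/ → /d/, /ð/ → /p/, giving /sdpɛbɛvʔ/.
Syllabifying with onset maximization leaves /s/, /d/, /v/, /ʔ/ stranded (no codas are permitted; onsets are limited to one consonant).
Epenthesis after each stranded consonant: /s/ → /su/, /d/ → /du/, /v/ → /vu/, /ʔ/ → /ʔu/.

sudupɛbɛvuʔu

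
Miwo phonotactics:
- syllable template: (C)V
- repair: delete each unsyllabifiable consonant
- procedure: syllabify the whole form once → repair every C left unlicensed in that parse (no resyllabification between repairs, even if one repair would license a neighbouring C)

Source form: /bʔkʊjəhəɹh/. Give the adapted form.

kʊjəhə

Syllabifying with onset maximization leaves /b/, /ʔ/, /ɹ/, /h/ stranded (no codas are permitted; onsets are limited to one consonant).
Deleting the stranded consonants removes /b/, /ʔ/, /ɹ/, /h/.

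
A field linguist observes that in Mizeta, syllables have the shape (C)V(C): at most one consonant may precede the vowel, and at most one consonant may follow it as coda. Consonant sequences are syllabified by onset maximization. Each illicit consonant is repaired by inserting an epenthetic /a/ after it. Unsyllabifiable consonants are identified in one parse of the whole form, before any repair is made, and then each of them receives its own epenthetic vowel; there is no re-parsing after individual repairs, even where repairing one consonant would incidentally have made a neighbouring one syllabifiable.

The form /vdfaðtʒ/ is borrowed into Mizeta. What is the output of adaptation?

vadafaðtaʒa

Under (C)V(C), the unsyllabifiable consonants are /v/, /d/, /t/, /ʒ/ (at most one coda consonant is licensed; onsets are limited to one consonant).
Inserting the epenthetic vowel yields /v/ → /va/, /d/ → /da/, /t/ → /ta/, /ʒ/ → /ʒa/.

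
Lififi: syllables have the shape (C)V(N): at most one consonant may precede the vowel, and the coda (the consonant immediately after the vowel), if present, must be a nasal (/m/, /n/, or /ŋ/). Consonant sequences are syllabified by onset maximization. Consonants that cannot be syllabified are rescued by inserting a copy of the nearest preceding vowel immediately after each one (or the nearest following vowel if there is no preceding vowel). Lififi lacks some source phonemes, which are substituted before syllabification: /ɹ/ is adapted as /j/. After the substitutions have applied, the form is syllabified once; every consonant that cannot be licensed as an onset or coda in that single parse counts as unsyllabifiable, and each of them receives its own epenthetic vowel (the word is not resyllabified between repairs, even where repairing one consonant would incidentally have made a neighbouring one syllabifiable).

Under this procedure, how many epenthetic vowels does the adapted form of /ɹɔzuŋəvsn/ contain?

3

After substitution the input is /jɔzuŋəvsn/.
The unsyllabifiable consonants are /v/, /s/, /n/; each receives one epenthetic vowel.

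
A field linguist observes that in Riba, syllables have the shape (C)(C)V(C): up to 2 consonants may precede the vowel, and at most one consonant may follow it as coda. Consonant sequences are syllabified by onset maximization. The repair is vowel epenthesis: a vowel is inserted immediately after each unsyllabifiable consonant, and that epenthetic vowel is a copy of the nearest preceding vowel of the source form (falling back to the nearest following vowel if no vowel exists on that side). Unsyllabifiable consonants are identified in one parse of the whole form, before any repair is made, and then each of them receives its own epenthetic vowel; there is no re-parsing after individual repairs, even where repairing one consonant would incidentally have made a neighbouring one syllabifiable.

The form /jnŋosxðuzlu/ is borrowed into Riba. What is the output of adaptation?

jonŋosxðuzlu

Syllabifying with onset maximization leaves /j/ stranded (at most one coda consonant is licensed; onsets may contain at most 2 consonants).
Each unlicensed consonant becomes the onset of a new syllable: /j/ → /jo/.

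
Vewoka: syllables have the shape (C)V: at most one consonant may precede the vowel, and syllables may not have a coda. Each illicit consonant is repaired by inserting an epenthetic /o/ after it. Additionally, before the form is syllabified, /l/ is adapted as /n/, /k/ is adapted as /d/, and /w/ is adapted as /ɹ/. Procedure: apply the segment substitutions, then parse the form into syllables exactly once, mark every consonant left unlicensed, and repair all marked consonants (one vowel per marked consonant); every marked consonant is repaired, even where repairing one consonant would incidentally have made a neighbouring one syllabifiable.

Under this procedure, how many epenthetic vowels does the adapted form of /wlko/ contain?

After substitution the input is /ɹndo/.
The unsyllabifiable consonants are /ɹ/, /n/; each receives one epenthetic vowel.

2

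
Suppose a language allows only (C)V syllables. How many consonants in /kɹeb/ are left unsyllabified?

2

Under (C)V, the unsyllabifiable consonants are /k/, /b/ (no codas are permitted; onsets are limited to one consonant).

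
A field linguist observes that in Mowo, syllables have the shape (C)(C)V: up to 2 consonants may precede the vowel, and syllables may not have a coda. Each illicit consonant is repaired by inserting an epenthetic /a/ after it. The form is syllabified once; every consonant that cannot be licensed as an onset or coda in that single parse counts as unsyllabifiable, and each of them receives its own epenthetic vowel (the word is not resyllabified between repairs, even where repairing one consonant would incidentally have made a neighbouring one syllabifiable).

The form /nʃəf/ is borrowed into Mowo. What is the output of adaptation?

nʃəfa

The consonants /f/ cannot be parsed into a legal (C)(C)V syllable (no codas are permitted; onsets may contain at most 2 consonants).
Inserting the epenthetic vowel yields /f/ → /fa/.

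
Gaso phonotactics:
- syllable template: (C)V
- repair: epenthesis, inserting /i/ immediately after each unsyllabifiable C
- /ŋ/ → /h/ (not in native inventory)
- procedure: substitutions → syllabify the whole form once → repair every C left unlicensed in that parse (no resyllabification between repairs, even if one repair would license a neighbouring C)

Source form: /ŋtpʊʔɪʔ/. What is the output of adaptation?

Substitution: /ŋ/ → /h/, giving /htpʊʔɪʔ/.
The consonants /h/, /t/, /ʔ/ cannot be parsed into a legal (C)V syllable (no codas are permitted; onsets are limited to one consonant).
Epenthesis after each stranded consonant: /h/ → /hi/, /t/ → /ti/, /ʔ/ → /ʔi/.

hitipʊʔɪʔi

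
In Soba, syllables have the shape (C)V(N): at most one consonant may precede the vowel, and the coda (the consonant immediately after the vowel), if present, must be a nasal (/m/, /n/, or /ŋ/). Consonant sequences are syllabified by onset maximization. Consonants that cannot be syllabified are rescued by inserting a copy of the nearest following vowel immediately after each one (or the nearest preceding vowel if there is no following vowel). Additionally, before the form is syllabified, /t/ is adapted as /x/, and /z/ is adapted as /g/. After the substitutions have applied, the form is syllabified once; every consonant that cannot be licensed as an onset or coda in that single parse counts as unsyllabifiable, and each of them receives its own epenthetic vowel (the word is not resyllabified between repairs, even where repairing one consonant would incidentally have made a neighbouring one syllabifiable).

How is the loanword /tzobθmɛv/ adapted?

xogobɛθɛmɛvɛ

Substitution: /t/ → /x/, /z/ → /g/, giving /xgobθmɛv/.
Syllabifying with onset maximization leaves /x/, /b/, /θ/, /v/ stranded (only a nasal (/m/, /n/, or /ŋ/) is licensed in coda position; onsets are limited to one consonant).
Inserting the epenthetic vowel yields /x/ → /xo/, /b/ → /bɛ/, /θ/ → /θɛ/, /v/ → /vɛ/.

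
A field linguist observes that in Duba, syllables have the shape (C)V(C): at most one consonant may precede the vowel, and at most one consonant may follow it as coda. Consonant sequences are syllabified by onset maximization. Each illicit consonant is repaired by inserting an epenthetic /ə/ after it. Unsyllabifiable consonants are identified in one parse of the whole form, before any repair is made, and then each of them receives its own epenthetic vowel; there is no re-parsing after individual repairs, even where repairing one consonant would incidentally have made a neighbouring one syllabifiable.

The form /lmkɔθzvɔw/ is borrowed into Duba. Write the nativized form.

Under (C)V(C), the unsyllabifiable consonants are /l/, /m/, /z/ (at most one coda consonant is licensed; onsets are limited to one consonant).
Epenthesis after each stranded consonant: /l/ → /lə/, /m/ → /mə/, /z/ → /zə/.

ləməkɔθzəvɔw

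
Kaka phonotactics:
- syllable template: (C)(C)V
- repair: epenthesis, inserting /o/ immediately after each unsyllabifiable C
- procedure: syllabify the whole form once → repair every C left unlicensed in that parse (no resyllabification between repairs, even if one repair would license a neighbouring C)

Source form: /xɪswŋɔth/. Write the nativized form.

Syllabifying with onset maximization leaves /s/, /t/, /h/ stranded (no codas are permitted; onsets may contain at most 2 consonants).
Each unlicensed consonant becomes the onset of a new syllable: /s/ → /so/, /t/ → /to/, /h/ → /ho/.

xɪsowŋɔtoho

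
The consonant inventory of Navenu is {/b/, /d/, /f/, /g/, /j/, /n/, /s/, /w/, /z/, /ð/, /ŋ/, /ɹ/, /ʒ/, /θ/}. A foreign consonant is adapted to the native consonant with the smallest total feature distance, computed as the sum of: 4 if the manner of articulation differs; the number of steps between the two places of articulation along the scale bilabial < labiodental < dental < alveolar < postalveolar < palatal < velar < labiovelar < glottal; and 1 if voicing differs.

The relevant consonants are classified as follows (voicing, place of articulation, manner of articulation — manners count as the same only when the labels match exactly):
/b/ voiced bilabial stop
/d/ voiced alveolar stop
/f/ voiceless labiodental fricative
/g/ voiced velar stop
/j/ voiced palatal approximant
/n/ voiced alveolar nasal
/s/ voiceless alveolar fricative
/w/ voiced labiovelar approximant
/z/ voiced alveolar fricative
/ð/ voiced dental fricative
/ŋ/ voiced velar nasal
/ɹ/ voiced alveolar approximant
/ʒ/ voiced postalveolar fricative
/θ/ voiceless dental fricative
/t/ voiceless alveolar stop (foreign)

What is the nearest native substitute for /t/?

d

/d/ is closest: same manner (stop), place distance 0 (alveolar→alveolar), voicing differs (+1); total 1. Next closest is /b/ at distance 4.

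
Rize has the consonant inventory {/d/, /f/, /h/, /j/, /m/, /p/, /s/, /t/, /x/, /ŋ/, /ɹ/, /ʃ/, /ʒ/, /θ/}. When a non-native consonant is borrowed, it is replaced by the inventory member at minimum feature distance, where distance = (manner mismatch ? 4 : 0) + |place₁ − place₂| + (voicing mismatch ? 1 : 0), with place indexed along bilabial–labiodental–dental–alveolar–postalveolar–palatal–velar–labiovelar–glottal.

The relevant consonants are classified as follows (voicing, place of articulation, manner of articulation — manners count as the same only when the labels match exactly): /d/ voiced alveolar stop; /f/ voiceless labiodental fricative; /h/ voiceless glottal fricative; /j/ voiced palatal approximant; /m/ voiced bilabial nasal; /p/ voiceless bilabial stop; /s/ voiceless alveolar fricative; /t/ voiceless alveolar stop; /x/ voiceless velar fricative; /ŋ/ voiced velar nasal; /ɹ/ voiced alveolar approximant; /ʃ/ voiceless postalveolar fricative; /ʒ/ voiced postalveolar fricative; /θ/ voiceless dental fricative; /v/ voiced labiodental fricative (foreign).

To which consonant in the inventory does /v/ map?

/f/ is closest: same manner (fricative), place distance 0 (labiodental→labiodental), voicing differs (+1); total 1. Next closest is /θ/ at distance 2.

f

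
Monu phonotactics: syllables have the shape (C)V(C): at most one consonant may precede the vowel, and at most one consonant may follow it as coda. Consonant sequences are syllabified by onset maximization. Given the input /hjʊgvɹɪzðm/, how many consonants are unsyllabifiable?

Syllabifying with onset maximization leaves /h/, /v/, /ð/, /m/ stranded (at most one coda consonant is licensed; onsets are limited to one consonant).

4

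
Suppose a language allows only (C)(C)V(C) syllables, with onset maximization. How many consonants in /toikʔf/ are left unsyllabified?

The consonants /ʔ/, /f/ cannot be parsed into a legal (C)(C)V(C) syllable (at most one coda consonant is licensed; onsets may contain at most 2 consonants).

2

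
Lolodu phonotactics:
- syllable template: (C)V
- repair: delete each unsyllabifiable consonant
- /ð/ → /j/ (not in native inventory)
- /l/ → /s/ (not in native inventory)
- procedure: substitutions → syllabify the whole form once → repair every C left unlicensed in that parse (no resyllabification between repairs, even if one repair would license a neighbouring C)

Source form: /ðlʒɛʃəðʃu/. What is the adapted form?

ʒɛʃəʃu

Substitution: /ð/ → /j/, /l/ → /s/, giving /jsʒɛʃəjʃu/.
Under (C)V, the unsyllabifiable consonants are /j/, /s/, /j/ (no codas are permitted; onsets are limited to one consonant).
Deletion applies to /j/, /s/, /j/.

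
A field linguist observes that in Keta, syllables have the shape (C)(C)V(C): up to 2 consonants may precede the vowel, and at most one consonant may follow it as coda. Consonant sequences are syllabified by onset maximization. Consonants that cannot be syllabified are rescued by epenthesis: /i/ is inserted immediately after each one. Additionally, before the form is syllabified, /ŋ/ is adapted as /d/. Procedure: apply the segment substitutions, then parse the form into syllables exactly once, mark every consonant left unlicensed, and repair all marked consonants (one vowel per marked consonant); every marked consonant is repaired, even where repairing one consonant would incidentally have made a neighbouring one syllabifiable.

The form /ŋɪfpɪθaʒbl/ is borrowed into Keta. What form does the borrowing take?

Substitution: /ŋ/ → /d/, giving /dɪfpɪθaʒbl/.
Under (C)(C)V(C), the unsyllabifiable consonants are /b/, /l/ (at most one coda consonant is licensed; onsets may contain at most 2 consonants).
Epenthesis after each stranded consonant: /b/ → /bi/, /l/ → /li/.

dɪfpɪθaʒbili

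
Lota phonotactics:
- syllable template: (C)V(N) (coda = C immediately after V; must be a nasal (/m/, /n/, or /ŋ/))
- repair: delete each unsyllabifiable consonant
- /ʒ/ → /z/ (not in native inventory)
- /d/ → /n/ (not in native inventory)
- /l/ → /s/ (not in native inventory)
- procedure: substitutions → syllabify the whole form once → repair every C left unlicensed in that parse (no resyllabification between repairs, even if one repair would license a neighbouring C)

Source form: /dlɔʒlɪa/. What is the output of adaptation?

Substitution: /d/ → /n/, /l/ → /s/, /ʒ/ → /z/, giving /nsɔzsɪa/.
Syllabifying with onset maximization leaves /n/, /z/ stranded (only a nasal (/m/, /n/, or /ŋ/) is licensed in coda position; onsets are limited to one consonant).
Deleting the stranded consonants removes /n/, /z/.

sɔsɪa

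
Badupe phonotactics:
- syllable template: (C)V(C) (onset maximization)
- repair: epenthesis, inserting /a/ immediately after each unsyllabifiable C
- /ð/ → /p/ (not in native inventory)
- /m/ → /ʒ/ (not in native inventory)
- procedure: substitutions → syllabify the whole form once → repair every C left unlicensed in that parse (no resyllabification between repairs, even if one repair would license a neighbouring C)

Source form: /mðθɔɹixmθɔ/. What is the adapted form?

ʒapaθɔɹixʒaθɔ

Substitution: /m/ → /ʒ/, /ð/ → /p/, giving /ʒpθɔɹixʒθɔ/.
Syllabifying with onset maximization leaves /ʒ/, /p/, /ʒ/ stranded (at most one coda consonant is licensed; onsets are limited to one consonant).
Inserting the epenthetic vowel yields /ʒ/ → /ʒa/, /p/ → /pa/, /ʒ/ → /ʒa/.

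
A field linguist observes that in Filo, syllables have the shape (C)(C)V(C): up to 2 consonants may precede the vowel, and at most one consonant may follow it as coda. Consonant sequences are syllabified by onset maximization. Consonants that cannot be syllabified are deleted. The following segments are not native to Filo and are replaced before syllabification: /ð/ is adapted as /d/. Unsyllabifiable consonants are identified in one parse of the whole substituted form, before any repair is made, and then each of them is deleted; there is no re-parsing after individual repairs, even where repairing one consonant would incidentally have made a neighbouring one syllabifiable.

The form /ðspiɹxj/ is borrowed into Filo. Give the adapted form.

spiɹ

Substitution: /ð/ → /d/, giving /dspiɹxj/.
The consonants /d/, /x/, /j/ cannot be parsed into a legal (C)(C)V(C) syllable (at most one coda consonant is licensed; onsets may contain at most 2 consonants).
Deleting the stranded consonants removes /d/, /x/, /j/.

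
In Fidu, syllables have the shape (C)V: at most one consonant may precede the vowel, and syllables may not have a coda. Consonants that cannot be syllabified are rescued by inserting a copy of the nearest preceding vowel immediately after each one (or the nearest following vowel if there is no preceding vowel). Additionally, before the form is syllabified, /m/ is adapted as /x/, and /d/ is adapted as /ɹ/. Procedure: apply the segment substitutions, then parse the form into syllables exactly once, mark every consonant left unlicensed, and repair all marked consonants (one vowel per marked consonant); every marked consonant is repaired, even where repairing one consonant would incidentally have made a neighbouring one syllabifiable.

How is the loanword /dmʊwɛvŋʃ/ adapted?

ɹʊxʊwɛvɛŋɛʃɛ

Substitution: /d/ → /ɹ/, /m/ → /x/, giving /ɹxʊwɛvŋʃ/.
The consonants /ɹ/, /v/, /ŋ/, /ʃ/ cannot be parsed into a legal (C)V syllable (no codas are permitted; onsets are limited to one consonant).
Epenthesis after each stranded consonant: /ɹ/ → /ɹʊ/, /v/ → /vɛ/, /ŋ/ → /ŋɛ/, /ʃ/ → /ʃɛ/.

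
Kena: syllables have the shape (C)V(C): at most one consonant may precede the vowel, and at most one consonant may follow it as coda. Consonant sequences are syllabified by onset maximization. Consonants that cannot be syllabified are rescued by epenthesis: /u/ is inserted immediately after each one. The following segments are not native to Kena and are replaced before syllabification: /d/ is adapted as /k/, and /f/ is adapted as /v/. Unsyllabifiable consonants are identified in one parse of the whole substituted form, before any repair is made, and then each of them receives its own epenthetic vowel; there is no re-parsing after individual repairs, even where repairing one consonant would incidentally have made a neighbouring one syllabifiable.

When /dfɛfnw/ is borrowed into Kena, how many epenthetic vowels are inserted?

After substitution the input is /kvɛvnw/.
The unsyllabifiable consonants are /k/, /n/, /w/; each receives one epenthetic vowel.

3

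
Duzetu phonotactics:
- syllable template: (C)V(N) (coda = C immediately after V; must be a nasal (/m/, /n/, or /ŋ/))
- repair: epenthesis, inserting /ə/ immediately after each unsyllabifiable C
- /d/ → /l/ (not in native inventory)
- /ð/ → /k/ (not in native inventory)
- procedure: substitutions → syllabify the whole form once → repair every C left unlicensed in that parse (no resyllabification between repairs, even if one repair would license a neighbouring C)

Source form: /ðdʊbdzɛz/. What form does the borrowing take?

Substitution: /ð/ → /k/, /d/ → /l/, giving /klʊblzɛz/.
Syllabifying with onset maximization leaves /k/, /b/, /l/, /z/ stranded (only a nasal (/m/, /n/, or /ŋ/) is licensed in coda position; onsets are limited to one consonant).
Each unlicensed consonant becomes the onset of a new syllable: /k/ → /kə/, /b/ → /bə/, /l/ → /lə/, /z/ → /zə/.

kəlʊbələzɛzə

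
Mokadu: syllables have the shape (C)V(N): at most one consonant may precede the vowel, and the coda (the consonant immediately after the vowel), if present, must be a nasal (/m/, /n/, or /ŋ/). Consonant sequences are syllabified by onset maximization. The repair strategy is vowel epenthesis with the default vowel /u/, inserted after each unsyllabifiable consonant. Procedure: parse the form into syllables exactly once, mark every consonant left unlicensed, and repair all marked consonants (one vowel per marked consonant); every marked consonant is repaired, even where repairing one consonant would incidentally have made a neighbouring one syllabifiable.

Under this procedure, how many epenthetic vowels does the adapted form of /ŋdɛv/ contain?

The unsyllabifiable consonants are /ŋ/, /v/; each receives one epenthetic vowel.

2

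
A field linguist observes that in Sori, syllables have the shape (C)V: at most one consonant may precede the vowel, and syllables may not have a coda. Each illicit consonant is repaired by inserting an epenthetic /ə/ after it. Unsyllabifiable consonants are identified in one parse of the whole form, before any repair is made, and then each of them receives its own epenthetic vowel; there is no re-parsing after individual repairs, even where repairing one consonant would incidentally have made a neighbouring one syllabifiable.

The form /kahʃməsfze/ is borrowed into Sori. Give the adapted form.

The consonants /h/, /ʃ/, /s/, /f/ cannot be parsed into a legal (C)V syllable (no codas are permitted; onsets are limited to one consonant).
Epenthesis after each stranded consonant: /h/ → /hə/, /ʃ/ → /ʃə/, /s/ → /sə/, /f/ → /fə/.

kahəʃəməsəfəze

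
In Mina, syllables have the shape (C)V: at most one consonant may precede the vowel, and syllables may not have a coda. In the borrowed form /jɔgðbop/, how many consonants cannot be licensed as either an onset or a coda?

The consonants /g/, /ð/, /p/ cannot be parsed into a legal (C)V syllable (no codas are permitted; onsets are limited to one consonant).

3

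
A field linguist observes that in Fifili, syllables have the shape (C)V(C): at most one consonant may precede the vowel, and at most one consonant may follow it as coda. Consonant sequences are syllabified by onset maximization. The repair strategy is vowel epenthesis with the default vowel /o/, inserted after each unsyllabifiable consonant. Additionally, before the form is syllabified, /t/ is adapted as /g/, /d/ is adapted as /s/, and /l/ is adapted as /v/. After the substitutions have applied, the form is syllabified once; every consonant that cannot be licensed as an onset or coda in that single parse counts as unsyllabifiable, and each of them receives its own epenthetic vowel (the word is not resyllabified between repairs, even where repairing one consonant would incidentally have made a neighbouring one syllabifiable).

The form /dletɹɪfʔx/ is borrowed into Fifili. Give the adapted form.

sovegɹɪfʔoxo

Substitution: /d/ → /s/, /l/ → /v/, /t/ → /g/, giving /svegɹɪfʔx/.
Syllabifying with onset maximization leaves /s/, /ʔ/, /x/ stranded (at most one coda consonant is licensed; onsets are limited to one consonant).
Each unlicensed consonant becomes the onset of a new syllable: /s/ → /so/, /ʔ/ → /ʔo/, /x/ → /xo/.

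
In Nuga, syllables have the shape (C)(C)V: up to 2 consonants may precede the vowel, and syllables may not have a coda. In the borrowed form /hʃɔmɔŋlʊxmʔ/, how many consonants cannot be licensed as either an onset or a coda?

3

Syllabifying with onset maximization leaves /x/, /m/, /ʔ/ stranded (no codas are permitted; onsets may contain at most 2 consonants).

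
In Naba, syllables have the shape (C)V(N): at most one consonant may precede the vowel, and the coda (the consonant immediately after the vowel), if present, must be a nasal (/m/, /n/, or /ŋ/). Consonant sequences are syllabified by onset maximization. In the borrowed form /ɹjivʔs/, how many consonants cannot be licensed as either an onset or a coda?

4

Under (C)V(N), the unsyllabifiable consonants are /ɹ/, /v/, /ʔ/, /s/ (only a nasal (/m/, /n/, or /ŋ/) is licensed in coda position; onsets are limited to one consonant).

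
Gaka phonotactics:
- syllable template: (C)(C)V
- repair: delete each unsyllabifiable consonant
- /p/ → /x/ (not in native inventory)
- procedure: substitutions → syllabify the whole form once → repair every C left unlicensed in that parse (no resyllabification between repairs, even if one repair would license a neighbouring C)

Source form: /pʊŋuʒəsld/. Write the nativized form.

xʊŋuʒə

Substitution: /p/ → /x/, giving /xʊŋuʒəsld/.
Under (C)(C)V, the unsyllabifiable consonants are /s/, /l/, /d/ (no codas are permitted; onsets may contain at most 2 consonants).
Deletion applies to /s/, /l/, /d/.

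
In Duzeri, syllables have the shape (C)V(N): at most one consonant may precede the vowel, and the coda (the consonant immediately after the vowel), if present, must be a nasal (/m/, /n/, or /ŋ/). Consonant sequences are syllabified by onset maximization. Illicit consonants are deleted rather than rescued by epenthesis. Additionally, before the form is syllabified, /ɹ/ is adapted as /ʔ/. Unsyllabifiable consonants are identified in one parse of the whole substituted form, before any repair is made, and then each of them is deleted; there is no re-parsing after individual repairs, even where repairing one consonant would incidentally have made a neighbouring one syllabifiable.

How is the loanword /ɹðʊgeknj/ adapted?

ðʊge

Substitution: /ɹ/ → /ʔ/, giving /ʔðʊgeknj/.
The consonants /ʔ/, /k/, /n/, /j/ cannot be parsed into a legal (C)V(N) syllable (only a nasal (/m/, /n/, or /ŋ/) is licensed in coda position; onsets are limited to one consonant).
Deletion applies to /ʔ/, /k/, /n/, /j/.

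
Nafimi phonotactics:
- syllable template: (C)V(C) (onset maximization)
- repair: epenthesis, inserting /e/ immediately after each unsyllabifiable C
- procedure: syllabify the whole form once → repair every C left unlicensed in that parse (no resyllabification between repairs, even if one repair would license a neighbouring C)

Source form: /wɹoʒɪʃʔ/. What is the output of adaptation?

The consonants /w/, /ʔ/ cannot be parsed into a legal (C)V(C) syllable (at most one coda consonant is licensed; onsets are limited to one consonant).
Inserting the epenthetic vowel yields /w/ → /we/, /ʔ/ → /ʔe/.

weɹoʒɪʃʔe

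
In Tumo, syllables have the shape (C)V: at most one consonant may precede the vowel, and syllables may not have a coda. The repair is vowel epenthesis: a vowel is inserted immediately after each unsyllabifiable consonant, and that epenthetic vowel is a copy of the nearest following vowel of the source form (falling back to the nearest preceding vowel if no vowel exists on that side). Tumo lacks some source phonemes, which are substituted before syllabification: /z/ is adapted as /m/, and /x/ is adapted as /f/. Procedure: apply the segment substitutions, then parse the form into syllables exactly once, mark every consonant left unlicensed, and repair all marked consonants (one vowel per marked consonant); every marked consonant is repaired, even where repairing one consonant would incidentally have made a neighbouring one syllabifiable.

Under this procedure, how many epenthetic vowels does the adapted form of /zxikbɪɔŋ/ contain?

3

After substitution the input is /mfikbɪɔŋ/.
The unsyllabifiable consonants are /m/, /k/, /ŋ/; each receives one epenthetic vowel.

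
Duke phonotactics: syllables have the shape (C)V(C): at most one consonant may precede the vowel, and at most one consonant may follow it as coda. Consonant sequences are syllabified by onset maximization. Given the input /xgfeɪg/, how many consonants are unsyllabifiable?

Syllabifying with onset maximization leaves /x/, /g/ stranded (at most one coda consonant is licensed; onsets are limited to one consonant).

2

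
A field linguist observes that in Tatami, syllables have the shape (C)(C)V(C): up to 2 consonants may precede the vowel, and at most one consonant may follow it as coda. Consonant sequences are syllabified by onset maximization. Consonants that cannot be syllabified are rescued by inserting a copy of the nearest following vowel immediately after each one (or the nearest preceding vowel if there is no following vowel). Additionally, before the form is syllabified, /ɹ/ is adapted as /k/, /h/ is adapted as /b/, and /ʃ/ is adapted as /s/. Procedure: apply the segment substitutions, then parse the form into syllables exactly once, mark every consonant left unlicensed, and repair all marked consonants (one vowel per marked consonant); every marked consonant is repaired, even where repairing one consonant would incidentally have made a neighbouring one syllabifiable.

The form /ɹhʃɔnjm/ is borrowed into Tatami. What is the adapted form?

Substitution: /ɹ/ → /k/, /h/ → /b/, /ʃ/ → /s/, giving /kbsɔnjm/.
Under (C)(C)V(C), the unsyllabifiable consonants are /k/, /j/, /m/ (at most one coda consonant is licensed; onsets may contain at most 2 consonants).
Inserting the epenthetic vowel yields /k/ → /kɔ/, /j/ → /jɔ/, /m/ → /mɔ/.

kɔbsɔnjɔmɔ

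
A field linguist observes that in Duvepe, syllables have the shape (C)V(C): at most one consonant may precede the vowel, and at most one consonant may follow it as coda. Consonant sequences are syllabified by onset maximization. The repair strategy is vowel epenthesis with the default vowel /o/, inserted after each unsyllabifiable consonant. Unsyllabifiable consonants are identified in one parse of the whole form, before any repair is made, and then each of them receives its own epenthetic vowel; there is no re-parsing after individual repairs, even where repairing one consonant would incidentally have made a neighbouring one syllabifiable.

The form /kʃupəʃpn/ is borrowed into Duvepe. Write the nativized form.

Under (C)V(C), the unsyllabifiable consonants are /k/, /p/, /n/ (at most one coda consonant is licensed; onsets are limited to one consonant).
Epenthesis after each stranded consonant: /k/ → /ko/, /p/ → /po/, /n/ → /no/.

koʃupəʃpono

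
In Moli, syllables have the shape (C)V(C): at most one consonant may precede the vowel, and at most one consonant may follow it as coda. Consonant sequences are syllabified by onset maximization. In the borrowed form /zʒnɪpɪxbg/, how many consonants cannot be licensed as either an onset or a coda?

The consonants /z/, /ʒ/, /b/, /g/ cannot be parsed into a legal (C)V(C) syllable (at most one coda consonant is licensed; onsets are limited to one consonant).

4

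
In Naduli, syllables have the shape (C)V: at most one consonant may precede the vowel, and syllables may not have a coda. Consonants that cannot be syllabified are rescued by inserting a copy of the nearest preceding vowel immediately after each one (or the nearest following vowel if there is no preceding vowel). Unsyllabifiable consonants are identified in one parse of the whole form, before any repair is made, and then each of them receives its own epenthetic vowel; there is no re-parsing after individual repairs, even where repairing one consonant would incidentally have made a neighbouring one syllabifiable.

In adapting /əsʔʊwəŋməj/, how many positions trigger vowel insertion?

The unsyllabifiable consonants are /s/, /ŋ/, /j/; each receives one epenthetic vowel.

3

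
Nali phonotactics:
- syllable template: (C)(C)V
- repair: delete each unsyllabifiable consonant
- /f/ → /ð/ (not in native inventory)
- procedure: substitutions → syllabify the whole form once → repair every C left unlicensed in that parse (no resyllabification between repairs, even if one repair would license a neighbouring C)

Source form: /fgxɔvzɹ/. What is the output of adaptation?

Substitution: /f/ → /ð/, giving /ðgxɔvzɹ/.
Syllabifying with onset maximization leaves /ð/, /v/, /z/, /ɹ/ stranded (no codas are permitted; onsets may contain at most 2 consonants).
Deleting the stranded consonants removes /ð/, /v/, /z/, /ɹ/.

gxɔ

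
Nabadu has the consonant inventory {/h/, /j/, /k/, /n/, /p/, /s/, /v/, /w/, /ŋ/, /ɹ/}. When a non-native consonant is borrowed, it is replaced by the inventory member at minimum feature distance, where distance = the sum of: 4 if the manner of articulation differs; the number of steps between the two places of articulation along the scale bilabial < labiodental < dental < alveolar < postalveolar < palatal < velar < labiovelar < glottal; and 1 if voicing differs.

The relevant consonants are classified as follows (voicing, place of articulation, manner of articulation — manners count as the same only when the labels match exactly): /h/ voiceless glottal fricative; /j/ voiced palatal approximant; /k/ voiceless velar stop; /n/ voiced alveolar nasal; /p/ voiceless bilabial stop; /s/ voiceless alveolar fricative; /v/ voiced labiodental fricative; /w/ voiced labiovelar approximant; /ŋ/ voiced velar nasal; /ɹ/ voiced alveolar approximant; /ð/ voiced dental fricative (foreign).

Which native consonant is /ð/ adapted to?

v

/v/ is closest: same manner (fricative), place distance 1 (dental→labiodental), same voicing; total 1. Next closest is /s/ at distance 2.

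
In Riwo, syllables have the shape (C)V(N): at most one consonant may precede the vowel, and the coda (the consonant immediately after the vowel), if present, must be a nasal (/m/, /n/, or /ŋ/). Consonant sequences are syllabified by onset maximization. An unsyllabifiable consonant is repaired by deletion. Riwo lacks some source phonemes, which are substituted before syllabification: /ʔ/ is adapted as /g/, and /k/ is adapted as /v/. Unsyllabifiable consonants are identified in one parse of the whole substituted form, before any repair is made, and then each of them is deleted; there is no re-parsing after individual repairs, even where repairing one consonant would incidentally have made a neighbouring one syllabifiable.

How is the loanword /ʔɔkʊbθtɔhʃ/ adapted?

gɔvʊtɔ

Substitution: /ʔ/ → /g/, /k/ → /v/, giving /gɔvʊbθtɔhʃ/.
Under (C)V(N), the unsyllabifiable consonants are /b/, /θ/, /h/, /ʃ/ (only a nasal (/m/, /n/, or /ŋ/) is licensed in coda position; onsets are limited to one consonant).
Deleting the stranded consonants removes /b/, /θ/, /h/, /ʃ/.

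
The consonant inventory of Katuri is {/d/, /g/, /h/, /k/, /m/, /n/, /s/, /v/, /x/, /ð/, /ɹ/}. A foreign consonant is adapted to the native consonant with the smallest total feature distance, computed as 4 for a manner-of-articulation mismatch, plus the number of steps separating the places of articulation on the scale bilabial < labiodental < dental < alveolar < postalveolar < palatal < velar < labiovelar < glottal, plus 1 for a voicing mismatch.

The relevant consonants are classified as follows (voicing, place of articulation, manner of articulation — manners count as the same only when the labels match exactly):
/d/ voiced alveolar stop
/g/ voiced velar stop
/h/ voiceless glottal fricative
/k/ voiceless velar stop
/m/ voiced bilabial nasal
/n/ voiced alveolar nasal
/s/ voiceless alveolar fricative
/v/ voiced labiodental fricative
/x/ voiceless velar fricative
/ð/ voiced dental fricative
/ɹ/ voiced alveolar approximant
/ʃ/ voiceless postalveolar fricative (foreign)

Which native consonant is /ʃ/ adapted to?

s

/s/ is closest: same manner (fricative), place distance 1 (postalveolar→alveolar), same voicing; total 1. Next closest is /x/ at distance 2.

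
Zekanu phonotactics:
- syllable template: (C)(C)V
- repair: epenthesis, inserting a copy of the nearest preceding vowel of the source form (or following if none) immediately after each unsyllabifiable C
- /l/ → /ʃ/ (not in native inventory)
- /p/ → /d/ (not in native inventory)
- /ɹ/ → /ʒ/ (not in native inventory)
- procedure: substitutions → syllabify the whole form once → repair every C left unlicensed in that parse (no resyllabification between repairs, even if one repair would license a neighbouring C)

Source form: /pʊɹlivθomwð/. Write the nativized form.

Substitution: /p/ → /d/, /ɹ/ → /ʒ/, /l/ → /ʃ/, giving /dʊʒʃivθomwð/.
Under (C)(C)V, the unsyllabifiable consonants are /m/, /w/, /ð/ (no codas are permitted; onsets may contain at most 2 consonants).
Each unlicensed consonant becomes the onset of a new syllable: /m/ → /mo/, /w/ → /wo/, /ð/ → /ðo/.

dʊʒʃivθomowoðo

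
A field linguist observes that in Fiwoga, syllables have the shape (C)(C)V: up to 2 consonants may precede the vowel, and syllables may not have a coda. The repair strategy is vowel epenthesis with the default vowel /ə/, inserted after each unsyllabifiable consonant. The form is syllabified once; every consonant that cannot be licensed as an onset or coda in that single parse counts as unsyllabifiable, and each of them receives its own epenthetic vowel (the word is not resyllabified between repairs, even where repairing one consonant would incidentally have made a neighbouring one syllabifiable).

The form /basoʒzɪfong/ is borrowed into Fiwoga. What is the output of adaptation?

Under (C)(C)V, the unsyllabifiable consonants are /n/, /g/ (no codas are permitted; onsets may contain at most 2 consonants).
Each unlicensed consonant becomes the onset of a new syllable: /n/ → /nə/, /g/ → /gə/.

basoʒzɪfonəgə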